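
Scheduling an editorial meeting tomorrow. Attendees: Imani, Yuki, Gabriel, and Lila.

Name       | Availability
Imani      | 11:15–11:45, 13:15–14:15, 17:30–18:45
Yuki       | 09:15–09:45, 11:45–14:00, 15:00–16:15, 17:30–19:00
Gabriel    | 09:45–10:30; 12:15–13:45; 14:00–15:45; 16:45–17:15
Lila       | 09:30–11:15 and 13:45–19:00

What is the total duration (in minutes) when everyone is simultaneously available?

0

Imani ∩ Yuki: 13:15-14:00, 17:30-18:45.
Imani ∩ Yuki ∩ Gabriel: 13:15-13:45.
Imani ∩ Yuki ∩ Gabriel ∩ Lila: ∅.
There is no time when everyone is free.
There is no common window, so the total is 0 minutes.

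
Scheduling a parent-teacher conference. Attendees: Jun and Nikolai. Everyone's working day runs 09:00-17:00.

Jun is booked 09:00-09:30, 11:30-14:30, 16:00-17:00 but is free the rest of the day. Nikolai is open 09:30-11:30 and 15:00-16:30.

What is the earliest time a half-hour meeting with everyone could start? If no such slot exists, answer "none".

09:30

Jun free: 09:30-11:30, 14:30-16:00 (invert busy blocks within the working day).
Nikolai free: 09:30-11:30, 15:00-16:30.
Jun ∩ Nikolai: 09:30-11:30, 15:00-16:00.
The first common window of at least 30 minutes is 09:30-11:30, so the earliest start is 09:30.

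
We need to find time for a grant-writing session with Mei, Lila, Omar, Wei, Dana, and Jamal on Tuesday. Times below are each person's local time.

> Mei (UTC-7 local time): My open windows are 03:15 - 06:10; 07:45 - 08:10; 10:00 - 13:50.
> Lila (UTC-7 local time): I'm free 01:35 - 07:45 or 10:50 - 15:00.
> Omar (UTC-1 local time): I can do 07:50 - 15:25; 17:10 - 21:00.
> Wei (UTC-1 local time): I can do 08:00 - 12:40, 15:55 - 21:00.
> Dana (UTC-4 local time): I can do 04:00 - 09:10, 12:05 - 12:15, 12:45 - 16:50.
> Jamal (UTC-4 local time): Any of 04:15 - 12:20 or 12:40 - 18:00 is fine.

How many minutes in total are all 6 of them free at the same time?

Mei in UTC: 10:15-13:10, 14:45-15:10, 17:00-20:50 (add 7h to convert from UTC-7).
Lila in UTC: 08:35-14:45, 17:50-22:00 (add 7h to convert from UTC-7).
Omar in UTC: 08:50-16:25, 18:10-22:00 (add 1h to convert from UTC-1).
Wei in UTC: 09:00-13:40, 16:55-22:00 (add 1h to convert from UTC-1).
Dana in UTC: 08:00-13:10, 16:05-16:15, 16:45-20:50 (add 4h to convert from UTC-4).
Jamal in UTC: 08:15-16:20, 16:40-22:00 (add 4h to convert from UTC-4).
Mei ∩ Lila: 10:15-13:10, 17:50-20:50.
Mei ∩ Lila ∩ Omar: 10:15-13:10, 18:10-20:50.
Mei ∩ Lila ∩ Omar ∩ Wei: 10:15-13:10, 18:10-20:50.
Mei ∩ Lila ∩ Omar ∩ Wei ∩ Dana: 10:15-13:10, 18:10-20:50.
Mei ∩ Lila ∩ Omar ∩ Wei ∩ Dana ∩ Jamal: 10:15-13:10, 18:10-20:50.
Those are the intersection windows.
Summing the common windows: 175 + 160 = 335 minutes.

335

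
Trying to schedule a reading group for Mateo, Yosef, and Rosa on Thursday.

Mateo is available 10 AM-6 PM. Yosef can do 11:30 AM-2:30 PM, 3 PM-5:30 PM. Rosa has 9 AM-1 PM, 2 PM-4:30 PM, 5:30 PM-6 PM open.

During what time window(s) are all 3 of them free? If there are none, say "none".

Mateo ∩ Yosef: 11:30-14:30, 15:00-17:30.
Mateo ∩ Yosef ∩ Rosa: 11:30-13:00, 14:00-14:30, 15:00-16:30.

11:30-13:00, 14:00-14:30, 15:00-16:30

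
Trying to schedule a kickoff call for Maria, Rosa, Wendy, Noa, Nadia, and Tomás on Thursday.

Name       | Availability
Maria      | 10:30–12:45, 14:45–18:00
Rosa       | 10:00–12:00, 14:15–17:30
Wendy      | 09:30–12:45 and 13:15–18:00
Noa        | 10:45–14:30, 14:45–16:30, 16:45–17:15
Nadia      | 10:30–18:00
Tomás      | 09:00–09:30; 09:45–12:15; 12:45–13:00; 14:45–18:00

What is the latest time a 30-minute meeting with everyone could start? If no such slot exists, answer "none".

16:45

Maria ∩ Rosa: 10:30-12:00, 14:45-17:30.
Maria ∩ Rosa ∩ Wendy: 10:30-12:00, 14:45-17:30.
Maria ∩ Rosa ∩ Wendy ∩ Noa: 10:45-12:00, 14:45-16:30, 16:45-17:15.
Maria ∩ Rosa ∩ Wendy ∩ Noa ∩ Nadia: 10:45-12:00, 14:45-16:30, 16:45-17:15.
Maria ∩ Rosa ∩ Wendy ∩ Noa ∩ Nadia ∩ Tomás: 10:45-12:00, 14:45-16:30, 16:45-17:15.
The last common window of at least 30 minutes is 16:45-17:15; a 30-minute meeting can start as late as 16:45 and still end by 17:15.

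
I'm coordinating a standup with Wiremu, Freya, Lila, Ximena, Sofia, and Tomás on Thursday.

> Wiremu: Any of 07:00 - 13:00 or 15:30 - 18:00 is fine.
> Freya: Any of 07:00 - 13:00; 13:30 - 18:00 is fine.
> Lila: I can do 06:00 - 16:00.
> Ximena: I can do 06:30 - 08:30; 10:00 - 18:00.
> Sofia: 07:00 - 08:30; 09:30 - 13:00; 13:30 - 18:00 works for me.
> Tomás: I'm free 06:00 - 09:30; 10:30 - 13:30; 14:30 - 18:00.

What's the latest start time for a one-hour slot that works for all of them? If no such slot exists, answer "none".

12:00

Wiremu ∩ Freya: 07:00-13:00, 15:30-18:00.
Wiremu ∩ Freya ∩ Lila: 07:00-13:00, 15:30-16:00.
Wiremu ∩ Freya ∩ Lila ∩ Ximena: 07:00-08:30, 10:00-13:00, 15:30-16:00.
Wiremu ∩ Freya ∩ Lila ∩ Ximena ∩ Sofia: 07:00-08:30, 10:00-13:00, 15:30-16:00.
Wiremu ∩ Freya ∩ Lila ∩ Ximena ∩ Sofia ∩ Tomás: 07:00-08:30, 10:30-13:00, 15:30-16:00.
The last common window of at least 60 minutes is 10:30-13:00; a 60-minute meeting can start as late as 12:00 and still end by 13:00.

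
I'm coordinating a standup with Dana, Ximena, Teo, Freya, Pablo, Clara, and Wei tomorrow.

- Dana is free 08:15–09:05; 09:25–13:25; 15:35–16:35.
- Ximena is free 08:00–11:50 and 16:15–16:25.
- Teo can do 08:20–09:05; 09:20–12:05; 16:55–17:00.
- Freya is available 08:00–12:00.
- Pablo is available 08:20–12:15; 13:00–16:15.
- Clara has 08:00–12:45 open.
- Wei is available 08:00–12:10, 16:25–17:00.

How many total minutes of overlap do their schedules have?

Dana ∩ Ximena: 08:15-09:05, 09:25-11:50, 16:15-16:25.
Dana ∩ Ximena ∩ Teo: 08:20-09:05, 09:25-11:50.
Dana ∩ Ximena ∩ Teo ∩ Freya: 08:20-09:05, 09:25-11:50.
Dana ∩ Ximena ∩ Teo ∩ Freya ∩ Pablo: 08:20-09:05, 09:25-11:50.
Dana ∩ Ximena ∩ Teo ∩ Freya ∩ Pablo ∩ Clara: 08:20-09:05, 09:25-11:50.
Dana ∩ Ximena ∩ Teo ∩ Freya ∩ Pablo ∩ Clara ∩ Wei: 08:20-09:05, 09:25-11:50.
Summing the common windows: 45 + 145 = 190 minutes.

190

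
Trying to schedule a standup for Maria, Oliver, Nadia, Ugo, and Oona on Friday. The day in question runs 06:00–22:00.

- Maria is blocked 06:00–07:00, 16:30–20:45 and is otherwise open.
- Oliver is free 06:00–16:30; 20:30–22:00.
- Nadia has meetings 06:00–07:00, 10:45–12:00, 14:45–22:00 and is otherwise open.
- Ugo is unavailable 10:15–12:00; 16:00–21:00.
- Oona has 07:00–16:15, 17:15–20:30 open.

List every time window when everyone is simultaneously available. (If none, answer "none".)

Maria free: 07:00-16:30, 20:45-22:00 (invert busy blocks within the working day).
Oliver free: 06:00-16:30, 20:30-22:00.
Nadia free: 07:00-10:45, 12:00-14:45 (invert busy blocks within the working day).
Ugo free: 06:00-10:15, 12:00-16:00, 21:00-22:00 (invert busy blocks within the working day).
Oona free: 07:00-16:15, 17:15-20:30.
Maria ∩ Oliver: 07:00-16:30, 20:45-22:00.
Maria ∩ Oliver ∩ Nadia: 07:00-10:45, 12:00-14:45.
Maria ∩ Oliver ∩ Nadia ∩ Ugo: 07:00-10:15, 12:00-14:45.
Maria ∩ Oliver ∩ Nadia ∩ Ugo ∩ Oona: 07:00-10:15, 12:00-14:45.
So the common availability across everyone is 07:00-10:15, 12:00-14:45.

07:00-10:15, 12:00-14:45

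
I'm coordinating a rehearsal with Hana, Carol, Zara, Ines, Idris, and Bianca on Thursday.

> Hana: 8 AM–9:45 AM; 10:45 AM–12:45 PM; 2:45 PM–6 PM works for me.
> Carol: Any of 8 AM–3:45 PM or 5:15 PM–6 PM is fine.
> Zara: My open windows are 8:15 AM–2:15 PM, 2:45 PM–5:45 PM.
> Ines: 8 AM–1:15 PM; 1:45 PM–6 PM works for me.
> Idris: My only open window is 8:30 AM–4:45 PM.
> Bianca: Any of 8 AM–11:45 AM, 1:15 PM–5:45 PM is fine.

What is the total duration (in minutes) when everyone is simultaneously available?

195

Hana ∩ Carol: 08:00-09:45, 10:45-12:45, 14:45-15:45, 17:15-18:00.
Hana ∩ Carol ∩ Zara: 08:15-09:45, 10:45-12:45, 14:45-15:45, 17:15-17:45.
Hana ∩ Carol ∩ Zara ∩ Ines: 08:15-09:45, 10:45-12:45, 14:45-15:45, 17:15-17:45.
Hana ∩ Carol ∩ Zara ∩ Ines ∩ Idris: 08:30-09:45, 10:45-12:45, 14:45-15:45.
Hana ∩ Carol ∩ Zara ∩ Ines ∩ Idris ∩ Bianca: 08:30-09:45, 10:45-11:45, 14:45-15:45.
So the common availability across everyone is 08:30-09:45, 10:45-11:45, 14:45-15:45.
Summing the common windows: 75 + 60 + 60 = 195 minutes.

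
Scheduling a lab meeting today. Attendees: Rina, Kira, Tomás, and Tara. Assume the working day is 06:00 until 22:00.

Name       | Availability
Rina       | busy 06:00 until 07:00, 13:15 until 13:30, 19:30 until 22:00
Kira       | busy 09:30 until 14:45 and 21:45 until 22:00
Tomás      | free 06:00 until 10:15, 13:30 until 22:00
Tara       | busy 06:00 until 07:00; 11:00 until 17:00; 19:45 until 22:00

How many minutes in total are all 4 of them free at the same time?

300

Rina free: 07:00-13:15, 13:30-19:30 (invert busy blocks within the working day).
Kira free: 06:00-09:30, 14:45-21:45 (invert busy blocks within the working day).
Tomás free: 06:00-10:15, 13:30-22:00.
Tara free: 07:00-11:00, 17:00-19:45 (invert busy blocks within the working day).
Rina ∩ Kira: 07:00-09:30, 14:45-19:30.
Rina ∩ Kira ∩ Tomás: 07:00-09:30, 14:45-19:30.
Rina ∩ Kira ∩ Tomás ∩ Tara: 07:00-09:30, 17:00-19:30.
Summing the common windows: 150 + 150 = 300 minutes.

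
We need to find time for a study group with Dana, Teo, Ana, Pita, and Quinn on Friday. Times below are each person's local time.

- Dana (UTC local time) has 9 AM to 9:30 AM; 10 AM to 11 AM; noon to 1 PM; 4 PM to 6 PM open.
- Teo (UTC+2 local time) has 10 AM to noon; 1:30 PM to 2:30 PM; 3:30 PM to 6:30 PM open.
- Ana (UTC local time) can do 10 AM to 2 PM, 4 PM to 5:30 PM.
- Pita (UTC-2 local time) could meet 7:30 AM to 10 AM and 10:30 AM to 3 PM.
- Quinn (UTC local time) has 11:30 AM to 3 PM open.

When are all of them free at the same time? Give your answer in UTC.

Dana in UTC: 09:00-09:30, 10:00-11:00, 12:00-13:00, 16:00-18:00.
Teo in UTC: 08:00-10:00, 11:30-12:30, 13:30-16:30 (subtract 2h to convert from UTC+2).
Ana in UTC: 10:00-14:00, 16:00-17:30.
Pita in UTC: 09:30-12:00, 12:30-17:00 (add 2h to convert from UTC-2).
Quinn in UTC: 11:30-15:00.
Dana ∩ Teo: 09:00-09:30, 12:00-12:30, 16:00-16:30.
Dana ∩ Teo ∩ Ana: 12:00-12:30, 16:00-16:30.
Dana ∩ Teo ∩ Ana ∩ Pita: 16:00-16:30.
Dana ∩ Teo ∩ Ana ∩ Pita ∩ Quinn: ∅.
There is no time when everyone is free.

none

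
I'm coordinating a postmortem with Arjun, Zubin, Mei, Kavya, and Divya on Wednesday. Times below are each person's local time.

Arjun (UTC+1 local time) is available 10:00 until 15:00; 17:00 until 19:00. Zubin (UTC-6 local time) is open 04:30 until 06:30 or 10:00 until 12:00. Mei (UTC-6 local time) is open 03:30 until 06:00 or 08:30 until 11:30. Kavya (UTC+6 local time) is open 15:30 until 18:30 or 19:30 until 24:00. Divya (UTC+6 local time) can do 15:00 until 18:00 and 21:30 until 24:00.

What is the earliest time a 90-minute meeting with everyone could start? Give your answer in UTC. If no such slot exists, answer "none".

Arjun in UTC: 09:00-14:00, 16:00-18:00 (subtract 1h to convert from UTC+1).
Zubin in UTC: 10:30-12:30, 16:00-18:00 (add 6h to convert from UTC-6).
Mei in UTC: 09:30-12:00, 14:30-17:30 (add 6h to convert from UTC-6).
Kavya in UTC: 09:30-12:30, 13:30-18:00 (subtract 6h to convert from UTC+6).
Divya in UTC: 09:00-12:00, 15:30-18:00 (subtract 6h to convert from UTC+6).
Arjun ∩ Zubin: 10:30-12:30, 16:00-18:00.
Arjun ∩ Zubin ∩ Mei: 10:30-12:00, 16:00-17:30.
Arjun ∩ Zubin ∩ Mei ∩ Kavya: 10:30-12:00, 16:00-17:30.
Arjun ∩ Zubin ∩ Mei ∩ Kavya ∩ Divya: 10:30-12:00, 16:00-17:30.
So the common availability across everyone is 10:30-12:00, 16:00-17:30.
The first common window of at least 90 minutes is 10:30-12:00, so the earliest start is 10:30.

10:30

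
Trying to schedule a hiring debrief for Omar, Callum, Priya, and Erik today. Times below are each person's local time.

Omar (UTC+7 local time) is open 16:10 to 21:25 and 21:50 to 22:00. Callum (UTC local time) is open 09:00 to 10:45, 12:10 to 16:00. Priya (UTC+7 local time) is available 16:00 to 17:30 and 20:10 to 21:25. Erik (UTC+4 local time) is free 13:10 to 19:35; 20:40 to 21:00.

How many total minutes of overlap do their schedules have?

155

Omar in UTC: 09:10-14:25, 14:50-15:00 (subtract 7h to convert from UTC+7).
Callum in UTC: 09:00-10:45, 12:10-16:00.
Priya in UTC: 09:00-10:30, 13:10-14:25 (subtract 7h to convert from UTC+7).
Erik in UTC: 09:10-15:35, 16:40-17:00 (subtract 4h to convert from UTC+4).
Omar ∩ Callum: 09:10-10:45, 12:10-14:25, 14:50-15:00.
Omar ∩ Callum ∩ Priya: 09:10-10:30, 13:10-14:25.
Omar ∩ Callum ∩ Priya ∩ Erik: 09:10-10:30, 13:10-14:25.
Summing the common windows: 80 + 75 = 155 minutes.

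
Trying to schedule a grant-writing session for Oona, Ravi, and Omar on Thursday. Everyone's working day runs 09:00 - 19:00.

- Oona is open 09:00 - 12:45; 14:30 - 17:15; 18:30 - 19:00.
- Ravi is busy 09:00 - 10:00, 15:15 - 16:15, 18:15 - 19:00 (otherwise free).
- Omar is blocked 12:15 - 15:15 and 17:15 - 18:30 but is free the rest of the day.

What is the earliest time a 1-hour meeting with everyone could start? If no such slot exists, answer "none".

Oona free: 09:00-12:45, 14:30-17:15, 18:30-19:00.
Ravi free: 10:00-15:15, 16:15-18:15 (invert busy blocks within the working day).
Omar free: 09:00-12:15, 15:15-17:15, 18:30-19:00 (invert busy blocks within the working day).
Oona ∩ Ravi: 10:00-12:45, 14:30-15:15, 16:15-17:15.
Oona ∩ Ravi ∩ Omar: 10:00-12:15, 16:15-17:15.
Those are the intersection windows.
The first common window of at least 60 minutes is 10:00-12:15, so the earliest start is 10:00.

10:00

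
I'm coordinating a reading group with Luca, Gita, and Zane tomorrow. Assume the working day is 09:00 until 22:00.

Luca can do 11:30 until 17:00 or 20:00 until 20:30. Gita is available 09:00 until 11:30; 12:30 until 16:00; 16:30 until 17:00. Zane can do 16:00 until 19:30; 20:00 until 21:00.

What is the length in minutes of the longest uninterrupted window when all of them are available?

Luca ∩ Gita: 12:30-16:00, 16:30-17:00.
Luca ∩ Gita ∩ Zane: 16:30-17:00.
The longest is 16:30-17:00 at 30 minutes.

30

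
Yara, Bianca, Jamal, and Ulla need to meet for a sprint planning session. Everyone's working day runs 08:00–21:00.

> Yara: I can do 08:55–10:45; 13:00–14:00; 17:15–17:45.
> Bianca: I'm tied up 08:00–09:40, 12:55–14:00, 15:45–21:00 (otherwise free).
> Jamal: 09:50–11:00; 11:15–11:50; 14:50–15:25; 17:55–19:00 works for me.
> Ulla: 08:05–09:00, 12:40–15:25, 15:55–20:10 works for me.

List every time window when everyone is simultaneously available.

Yara free: 08:55-10:45, 13:00-14:00, 17:15-17:45.
Bianca free: 09:40-12:55, 14:00-15:45 (invert busy blocks within the working day).
Jamal free: 09:50-11:00, 11:15-11:50, 14:50-15:25, 17:55-19:00.
Ulla free: 08:05-09:00, 12:40-15:25, 15:55-20:10.
Yara ∩ Bianca: 09:40-10:45.
Yara ∩ Bianca ∩ Jamal: 09:50-10:45.
Yara ∩ Bianca ∩ Jamal ∩ Ulla: ∅.
There is no time when everyone is free.

none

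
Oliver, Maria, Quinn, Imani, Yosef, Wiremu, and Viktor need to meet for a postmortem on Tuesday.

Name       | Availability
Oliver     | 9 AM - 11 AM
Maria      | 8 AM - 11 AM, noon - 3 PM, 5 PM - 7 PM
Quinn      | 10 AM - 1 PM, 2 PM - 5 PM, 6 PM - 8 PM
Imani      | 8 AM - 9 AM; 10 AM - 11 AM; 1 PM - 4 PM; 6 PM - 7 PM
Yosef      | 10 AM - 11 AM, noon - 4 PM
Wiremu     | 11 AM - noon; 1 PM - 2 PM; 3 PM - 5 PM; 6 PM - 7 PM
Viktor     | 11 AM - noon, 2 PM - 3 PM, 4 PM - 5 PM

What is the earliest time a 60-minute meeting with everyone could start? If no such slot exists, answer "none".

none

Oliver ∩ Maria: 09:00-11:00.
Oliver ∩ Maria ∩ Quinn: 10:00-11:00.
Oliver ∩ Maria ∩ Quinn ∩ Imani: 10:00-11:00.
Oliver ∩ Maria ∩ Quinn ∩ Imani ∩ Yosef: 10:00-11:00.
Oliver ∩ Maria ∩ Quinn ∩ Imani ∩ Yosef ∩ Wiremu: ∅.
Oliver ∩ Maria ∩ Quinn ∩ Imani ∩ Yosef ∩ Wiremu ∩ Viktor: ∅.
There is no time when everyone is free.
No common window is at least 60 minutes long.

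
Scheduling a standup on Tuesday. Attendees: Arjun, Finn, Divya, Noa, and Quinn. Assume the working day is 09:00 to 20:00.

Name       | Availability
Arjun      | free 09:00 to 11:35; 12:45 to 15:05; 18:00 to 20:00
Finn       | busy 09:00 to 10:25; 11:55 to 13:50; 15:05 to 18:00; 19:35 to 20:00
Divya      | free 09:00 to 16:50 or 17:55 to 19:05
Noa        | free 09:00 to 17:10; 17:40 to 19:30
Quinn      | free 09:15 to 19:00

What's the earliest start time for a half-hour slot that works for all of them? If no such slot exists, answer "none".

Arjun free: 09:00-11:35, 12:45-15:05, 18:00-20:00.
Finn free: 10:25-11:55, 13:50-15:05, 18:00-19:35 (invert busy blocks within the working day).
Divya free: 09:00-16:50, 17:55-19:05.
Noa free: 09:00-17:10, 17:40-19:30.
Quinn free: 09:15-19:00.
Arjun ∩ Finn: 10:25-11:35, 13:50-15:05, 18:00-19:35.
Arjun ∩ Finn ∩ Divya: 10:25-11:35, 13:50-15:05, 18:00-19:05.
Arjun ∩ Finn ∩ Divya ∩ Noa: 10:25-11:35, 13:50-15:05, 18:00-19:05.
Arjun ∩ Finn ∩ Divya ∩ Noa ∩ Quinn: 10:25-11:35, 13:50-15:05, 18:00-19:00.
The first common window of at least 30 minutes is 10:25-11:35, so the earliest start is 10:25.

10:25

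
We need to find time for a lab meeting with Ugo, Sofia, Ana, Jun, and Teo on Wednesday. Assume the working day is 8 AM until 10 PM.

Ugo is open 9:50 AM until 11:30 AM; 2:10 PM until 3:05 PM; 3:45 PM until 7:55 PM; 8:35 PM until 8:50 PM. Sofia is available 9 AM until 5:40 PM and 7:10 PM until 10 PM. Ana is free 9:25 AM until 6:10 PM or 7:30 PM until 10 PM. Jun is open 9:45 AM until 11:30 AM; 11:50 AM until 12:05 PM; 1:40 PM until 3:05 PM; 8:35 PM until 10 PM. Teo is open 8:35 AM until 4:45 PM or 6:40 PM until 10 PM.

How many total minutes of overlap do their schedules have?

170

Ugo ∩ Sofia: 09:50-11:30, 14:10-15:05, 15:45-17:40, 19:10-19:55, 20:35-20:50.
Ugo ∩ Sofia ∩ Ana: 09:50-11:30, 14:10-15:05, 15:45-17:40, 19:30-19:55, 20:35-20:50.
Ugo ∩ Sofia ∩ Ana ∩ Jun: 09:50-11:30, 14:10-15:05, 20:35-20:50.
Ugo ∩ Sofia ∩ Ana ∩ Jun ∩ Teo: 09:50-11:30, 14:10-15:05, 20:35-20:50.
Summing the common windows: 100 + 55 + 15 = 170 minutes.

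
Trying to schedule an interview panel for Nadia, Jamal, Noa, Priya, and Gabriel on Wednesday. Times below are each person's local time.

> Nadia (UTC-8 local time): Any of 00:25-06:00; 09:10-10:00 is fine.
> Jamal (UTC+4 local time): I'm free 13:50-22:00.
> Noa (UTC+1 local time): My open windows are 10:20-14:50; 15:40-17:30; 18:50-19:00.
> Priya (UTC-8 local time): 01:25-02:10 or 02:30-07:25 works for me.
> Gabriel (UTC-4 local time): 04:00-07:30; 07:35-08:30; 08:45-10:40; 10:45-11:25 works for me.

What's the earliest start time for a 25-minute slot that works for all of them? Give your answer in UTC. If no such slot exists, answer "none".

10:30

Nadia in UTC: 08:25-14:00, 17:10-18:00 (add 8h to convert from UTC-8).
Jamal in UTC: 09:50-18:00 (subtract 4h to convert from UTC+4).
Noa in UTC: 09:20-13:50, 14:40-16:30, 17:50-18:00 (subtract 1h to convert from UTC+1).
Priya in UTC: 09:25-10:10, 10:30-15:25 (add 8h to convert from UTC-8).
Gabriel in UTC: 08:00-11:30, 11:35-12:30, 12:45-14:40, 14:45-15:25 (add 4h to convert from UTC-4).
Nadia ∩ Jamal: 09:50-14:00, 17:10-18:00.
Nadia ∩ Jamal ∩ Noa: 09:50-13:50, 17:50-18:00.
Nadia ∩ Jamal ∩ Noa ∩ Priya: 09:50-10:10, 10:30-13:50.
Nadia ∩ Jamal ∩ Noa ∩ Priya ∩ Gabriel: 09:50-10:10, 10:30-11:30, 11:35-12:30, 12:45-13:50.
So the common availability across everyone is 09:50-10:10, 10:30-11:30, 11:35-12:30, 12:45-13:50.
The first common window of at least 25 minutes is 10:30-11:30, so the earliest start is 10:30.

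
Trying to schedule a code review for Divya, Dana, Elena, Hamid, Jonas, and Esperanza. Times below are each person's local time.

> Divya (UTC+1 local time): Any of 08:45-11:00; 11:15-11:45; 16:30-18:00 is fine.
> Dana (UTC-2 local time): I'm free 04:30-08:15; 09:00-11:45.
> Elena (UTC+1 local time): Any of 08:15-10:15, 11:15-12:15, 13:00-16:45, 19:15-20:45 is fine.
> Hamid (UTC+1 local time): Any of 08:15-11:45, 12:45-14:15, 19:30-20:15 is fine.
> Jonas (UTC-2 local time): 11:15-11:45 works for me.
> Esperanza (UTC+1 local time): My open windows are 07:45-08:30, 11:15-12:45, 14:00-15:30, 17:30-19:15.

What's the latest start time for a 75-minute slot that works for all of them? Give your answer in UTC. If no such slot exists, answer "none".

none

Divya in UTC: 07:45-10:00, 10:15-10:45, 15:30-17:00 (subtract 1h to convert from UTC+1).
Dana in UTC: 06:30-10:15, 11:00-13:45 (add 2h to convert from UTC-2).
Elena in UTC: 07:15-09:15, 10:15-11:15, 12:00-15:45, 18:15-19:45 (subtract 1h to convert from UTC+1).
Hamid in UTC: 07:15-10:45, 11:45-13:15, 18:30-19:15 (subtract 1h to convert from UTC+1).
Jonas in UTC: 13:15-13:45 (add 2h to convert from UTC-2).
Esperanza in UTC: 06:45-07:30, 10:15-11:45, 13:00-14:30, 16:30-18:15 (subtract 1h to convert from UTC+1).
Divya ∩ Dana: 07:45-10:00.
Divya ∩ Dana ∩ Elena: 07:45-09:15.
Divya ∩ Dana ∩ Elena ∩ Hamid: 07:45-09:15.
Divya ∩ Dana ∩ Elena ∩ Hamid ∩ Jonas: ∅.
Divya ∩ Dana ∩ Elena ∩ Hamid ∩ Jonas ∩ Esperanza: ∅.
There is no time when everyone is free.
No common window is at least 75 minutes long.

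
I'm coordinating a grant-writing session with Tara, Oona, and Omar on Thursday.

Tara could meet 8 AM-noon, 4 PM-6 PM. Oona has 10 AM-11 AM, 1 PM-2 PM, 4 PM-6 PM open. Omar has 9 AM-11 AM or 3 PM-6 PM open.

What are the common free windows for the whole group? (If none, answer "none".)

Tara ∩ Oona: 10:00-11:00, 16:00-18:00.
Tara ∩ Oona ∩ Omar: 10:00-11:00, 16:00-18:00.

10:00-11:00, 16:00-18:00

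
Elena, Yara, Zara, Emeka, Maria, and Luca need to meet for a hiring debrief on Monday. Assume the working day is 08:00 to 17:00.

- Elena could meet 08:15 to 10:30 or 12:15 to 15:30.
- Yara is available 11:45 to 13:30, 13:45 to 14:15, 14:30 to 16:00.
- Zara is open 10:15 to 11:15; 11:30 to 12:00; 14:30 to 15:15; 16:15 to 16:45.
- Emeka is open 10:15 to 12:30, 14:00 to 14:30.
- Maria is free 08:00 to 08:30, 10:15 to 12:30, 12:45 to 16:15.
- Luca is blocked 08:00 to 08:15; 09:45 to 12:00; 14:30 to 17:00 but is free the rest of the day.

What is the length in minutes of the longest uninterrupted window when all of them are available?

0

Elena free: 08:15-10:30, 12:15-15:30.
Yara free: 11:45-13:30, 13:45-14:15, 14:30-16:00.
Zara free: 10:15-11:15, 11:30-12:00, 14:30-15:15, 16:15-16:45.
Emeka free: 10:15-12:30, 14:00-14:30.
Maria free: 08:00-08:30, 10:15-12:30, 12:45-16:15.
Luca free: 08:15-09:45, 12:00-14:30 (invert busy blocks within the working day).
Elena ∩ Yara: 12:15-13:30, 13:45-14:15, 14:30-15:30.
Elena ∩ Yara ∩ Zara: 14:30-15:15.
Elena ∩ Yara ∩ Zara ∩ Emeka: ∅.
Elena ∩ Yara ∩ Zara ∩ Emeka ∩ Maria: ∅.
Elena ∩ Yara ∩ Zara ∩ Emeka ∩ Maria ∩ Luca: ∅.
There is no time when everyone is free.
No common window exists, so the longest block is 0 minutes.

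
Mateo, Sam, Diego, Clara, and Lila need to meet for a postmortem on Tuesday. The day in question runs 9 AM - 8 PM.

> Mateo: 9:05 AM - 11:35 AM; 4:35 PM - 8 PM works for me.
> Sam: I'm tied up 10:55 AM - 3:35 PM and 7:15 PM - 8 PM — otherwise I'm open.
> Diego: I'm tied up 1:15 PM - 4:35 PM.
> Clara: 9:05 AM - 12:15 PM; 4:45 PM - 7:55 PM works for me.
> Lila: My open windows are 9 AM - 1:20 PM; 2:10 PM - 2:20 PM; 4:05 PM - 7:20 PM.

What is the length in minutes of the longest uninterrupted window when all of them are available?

150

Mateo free: 09:05-11:35, 16:35-20:00.
Sam free: 09:00-10:55, 15:35-19:15 (invert busy blocks within the working day).
Diego free: 09:00-13:15, 16:35-20:00 (invert busy blocks within the working day).
Clara free: 09:05-12:15, 16:45-19:55.
Lila free: 09:00-13:20, 14:10-14:20, 16:05-19:20.
Mateo ∩ Sam: 09:05-10:55, 16:35-19:15.
Mateo ∩ Sam ∩ Diego: 09:05-10:55, 16:35-19:15.
Mateo ∩ Sam ∩ Diego ∩ Clara: 09:05-10:55, 16:45-19:15.
Mateo ∩ Sam ∩ Diego ∩ Clara ∩ Lila: 09:05-10:55, 16:45-19:15.
So the common availability across everyone is 09:05-10:55, 16:45-19:15.
The longest is 16:45-19:15 at 150 minutes.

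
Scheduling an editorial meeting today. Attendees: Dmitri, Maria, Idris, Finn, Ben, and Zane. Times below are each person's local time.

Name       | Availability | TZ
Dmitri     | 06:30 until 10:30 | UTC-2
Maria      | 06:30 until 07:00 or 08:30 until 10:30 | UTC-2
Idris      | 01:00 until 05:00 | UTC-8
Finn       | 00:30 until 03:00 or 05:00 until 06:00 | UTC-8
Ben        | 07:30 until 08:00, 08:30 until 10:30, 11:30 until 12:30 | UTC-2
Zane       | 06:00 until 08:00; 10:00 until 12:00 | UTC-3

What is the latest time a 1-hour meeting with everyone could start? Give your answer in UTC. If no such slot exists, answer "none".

none

Dmitri in UTC: 08:30-12:30 (add 2h to convert from UTC-2).
Maria in UTC: 08:30-09:00, 10:30-12:30 (add 2h to convert from UTC-2).
Idris in UTC: 09:00-13:00 (add 8h to convert from UTC-8).
Finn in UTC: 08:30-11:00, 13:00-14:00 (add 8h to convert from UTC-8).
Ben in UTC: 09:30-10:00, 10:30-12:30, 13:30-14:30 (add 2h to convert from UTC-2).
Zane in UTC: 09:00-11:00, 13:00-15:00 (add 3h to convert from UTC-3).
Dmitri ∩ Maria: 08:30-09:00, 10:30-12:30.
Dmitri ∩ Maria ∩ Idris: 10:30-12:30.
Dmitri ∩ Maria ∩ Idris ∩ Finn: 10:30-11:00.
Dmitri ∩ Maria ∩ Idris ∩ Finn ∩ Ben: 10:30-11:00.
Dmitri ∩ Maria ∩ Idris ∩ Finn ∩ Ben ∩ Zane: 10:30-11:00.
No common window is at least 60 minutes long.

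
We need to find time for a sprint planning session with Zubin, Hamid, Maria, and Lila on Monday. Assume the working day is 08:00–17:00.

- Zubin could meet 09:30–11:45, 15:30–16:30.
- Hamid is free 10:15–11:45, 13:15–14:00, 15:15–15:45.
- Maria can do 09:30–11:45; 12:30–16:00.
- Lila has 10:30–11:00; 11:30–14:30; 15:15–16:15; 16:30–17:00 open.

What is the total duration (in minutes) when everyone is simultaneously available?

Zubin ∩ Hamid: 10:15-11:45, 15:30-15:45.
Zubin ∩ Hamid ∩ Maria: 10:15-11:45, 15:30-15:45.
Zubin ∩ Hamid ∩ Maria ∩ Lila: 10:30-11:00, 11:30-11:45, 15:30-15:45.
Summing the common windows: 30 + 15 + 15 = 60 minutes.

60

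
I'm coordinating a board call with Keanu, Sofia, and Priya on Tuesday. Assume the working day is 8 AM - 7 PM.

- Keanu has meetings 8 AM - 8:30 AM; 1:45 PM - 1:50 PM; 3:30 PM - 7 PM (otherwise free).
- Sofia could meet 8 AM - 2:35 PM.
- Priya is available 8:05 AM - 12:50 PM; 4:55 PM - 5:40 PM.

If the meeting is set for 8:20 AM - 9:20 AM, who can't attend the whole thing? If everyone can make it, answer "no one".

Keanu free: 08:30-13:45, 13:50-15:30 (invert busy blocks within the working day).
Sofia free: 08:00-14:35.
Priya free: 08:05-12:50, 16:55-17:40.
Keanu: not fully free for 08:20-09:20. Sofia: free for 08:20-09:20. Priya: free for 08:20-09:20.

Keanu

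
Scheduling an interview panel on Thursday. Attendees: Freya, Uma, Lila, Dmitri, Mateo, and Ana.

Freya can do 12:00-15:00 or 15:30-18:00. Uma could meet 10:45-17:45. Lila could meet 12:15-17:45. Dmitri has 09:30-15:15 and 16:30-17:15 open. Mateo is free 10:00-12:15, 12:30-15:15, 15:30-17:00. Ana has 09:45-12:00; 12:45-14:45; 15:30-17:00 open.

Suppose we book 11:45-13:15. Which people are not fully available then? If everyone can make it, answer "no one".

Ana, Freya, Lila, Mateo

Freya: not fully free for 11:45-13:15. Uma: free for 11:45-13:15. Lila: not fully free for 11:45-13:15. Dmitri: free for 11:45-13:15. Mateo: not fully free for 11:45-13:15. Ana: not fully free for 11:45-13:15.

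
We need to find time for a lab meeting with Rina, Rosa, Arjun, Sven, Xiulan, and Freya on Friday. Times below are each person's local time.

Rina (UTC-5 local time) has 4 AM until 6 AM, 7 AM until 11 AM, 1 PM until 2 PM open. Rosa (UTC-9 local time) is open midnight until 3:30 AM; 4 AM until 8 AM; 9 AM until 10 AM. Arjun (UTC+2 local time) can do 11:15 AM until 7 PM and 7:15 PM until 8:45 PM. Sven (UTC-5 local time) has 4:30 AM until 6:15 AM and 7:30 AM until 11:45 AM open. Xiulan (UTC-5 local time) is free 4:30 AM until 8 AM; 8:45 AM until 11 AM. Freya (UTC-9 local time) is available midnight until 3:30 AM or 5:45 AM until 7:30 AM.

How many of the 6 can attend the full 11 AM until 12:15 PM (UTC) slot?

Rina in UTC: 09:00-11:00, 12:00-16:00, 18:00-19:00 (add 5h to convert from UTC-5).
Rosa in UTC: 09:00-12:30, 13:00-17:00, 18:00-19:00 (add 9h to convert from UTC-9).
Arjun in UTC: 09:15-17:00, 17:15-18:45 (subtract 2h to convert from UTC+2).
Sven in UTC: 09:30-11:15, 12:30-16:45 (add 5h to convert from UTC-5).
Xiulan in UTC: 09:30-13:00, 13:45-16:00 (add 5h to convert from UTC-5).
Freya in UTC: 09:00-12:30, 14:45-16:30 (add 9h to convert from UTC-9).
Rosa, Arjun, Xiulan, and Freya can make the full 11:00-12:15 slot — that's 4.

4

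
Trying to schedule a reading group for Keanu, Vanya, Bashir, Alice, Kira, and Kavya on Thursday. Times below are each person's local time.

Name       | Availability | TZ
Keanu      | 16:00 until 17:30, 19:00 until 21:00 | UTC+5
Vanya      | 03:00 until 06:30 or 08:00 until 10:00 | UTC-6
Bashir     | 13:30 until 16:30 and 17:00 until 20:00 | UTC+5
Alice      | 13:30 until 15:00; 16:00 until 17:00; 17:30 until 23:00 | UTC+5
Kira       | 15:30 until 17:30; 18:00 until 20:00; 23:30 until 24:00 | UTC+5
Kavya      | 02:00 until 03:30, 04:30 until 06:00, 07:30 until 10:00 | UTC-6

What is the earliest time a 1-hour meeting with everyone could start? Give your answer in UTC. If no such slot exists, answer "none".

Keanu in UTC: 11:00-12:30, 14:00-16:00 (subtract 5h to convert from UTC+5).
Vanya in UTC: 09:00-12:30, 14:00-16:00 (add 6h to convert from UTC-6).
Bashir in UTC: 08:30-11:30, 12:00-15:00 (subtract 5h to convert from UTC+5).
Alice in UTC: 08:30-10:00, 11:00-12:00, 12:30-18:00 (subtract 5h to convert from UTC+5).
Kira in UTC: 10:30-12:30, 13:00-15:00, 18:30-19:00 (subtract 5h to convert from UTC+5).
Kavya in UTC: 08:00-09:30, 10:30-12:00, 13:30-16:00 (add 6h to convert from UTC-6).
Keanu ∩ Vanya: 11:00-12:30, 14:00-16:00.
Keanu ∩ Vanya ∩ Bashir: 11:00-11:30, 12:00-12:30, 14:00-15:00.
Keanu ∩ Vanya ∩ Bashir ∩ Alice: 11:00-11:30, 14:00-15:00.
Keanu ∩ Vanya ∩ Bashir ∩ Alice ∩ Kira: 11:00-11:30, 14:00-15:00.
Keanu ∩ Vanya ∩ Bashir ∩ Alice ∩ Kira ∩ Kavya: 11:00-11:30, 14:00-15:00.
Those are the intersection windows.
The first common window of at least 60 minutes is 14:00-15:00, so the earliest start is 14:00.

14:00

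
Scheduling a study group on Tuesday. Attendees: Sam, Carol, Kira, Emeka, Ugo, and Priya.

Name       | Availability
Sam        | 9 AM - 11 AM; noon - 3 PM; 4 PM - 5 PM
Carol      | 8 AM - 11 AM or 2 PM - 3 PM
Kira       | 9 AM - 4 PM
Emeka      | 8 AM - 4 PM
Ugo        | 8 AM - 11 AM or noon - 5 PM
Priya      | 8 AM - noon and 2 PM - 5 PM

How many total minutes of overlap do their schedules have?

Sam ∩ Carol: 09:00-11:00, 14:00-15:00.
Sam ∩ Carol ∩ Kira: 09:00-11:00, 14:00-15:00.
Sam ∩ Carol ∩ Kira ∩ Emeka: 09:00-11:00, 14:00-15:00.
Sam ∩ Carol ∩ Kira ∩ Emeka ∩ Ugo: 09:00-11:00, 14:00-15:00.
Sam ∩ Carol ∩ Kira ∩ Emeka ∩ Ugo ∩ Priya: 09:00-11:00, 14:00-15:00.
So the common availability across everyone is 09:00-11:00, 14:00-15:00.
Summing the common windows: 120 + 60 = 180 minutes.

180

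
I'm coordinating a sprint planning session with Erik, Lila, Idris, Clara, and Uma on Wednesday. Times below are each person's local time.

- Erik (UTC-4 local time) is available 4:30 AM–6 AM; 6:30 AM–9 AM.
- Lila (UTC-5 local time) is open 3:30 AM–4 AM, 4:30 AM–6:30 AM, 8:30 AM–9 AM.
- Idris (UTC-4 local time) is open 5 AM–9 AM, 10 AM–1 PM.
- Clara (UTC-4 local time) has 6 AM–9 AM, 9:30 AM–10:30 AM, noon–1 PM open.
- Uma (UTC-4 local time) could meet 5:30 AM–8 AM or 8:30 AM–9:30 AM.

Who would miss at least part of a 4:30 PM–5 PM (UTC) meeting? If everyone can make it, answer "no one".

Erik in UTC: 08:30-10:00, 10:30-13:00 (add 4h to convert from UTC-4).
Lila in UTC: 08:30-09:00, 09:30-11:30, 13:30-14:00 (add 5h to convert from UTC-5).
Idris in UTC: 09:00-13:00, 14:00-17:00 (add 4h to convert from UTC-4).
Clara in UTC: 10:00-13:00, 13:30-14:30, 16:00-17:00 (add 4h to convert from UTC-4).
Uma in UTC: 09:30-12:00, 12:30-13:30 (add 4h to convert from UTC-4).
Erik: not fully free for 16:30-17:00. Lila: not fully free for 16:30-17:00. Idris: free for 16:30-17:00. Clara: free for 16:30-17:00. Uma: not fully free for 16:30-17:00.

Erik, Lila, Uma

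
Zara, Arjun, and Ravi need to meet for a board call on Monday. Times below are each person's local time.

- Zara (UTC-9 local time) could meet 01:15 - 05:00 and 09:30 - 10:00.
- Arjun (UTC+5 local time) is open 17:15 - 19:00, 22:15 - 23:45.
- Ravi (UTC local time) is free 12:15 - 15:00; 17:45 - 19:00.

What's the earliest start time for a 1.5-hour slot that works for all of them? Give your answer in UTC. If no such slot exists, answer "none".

12:15

Zara in UTC: 10:15-14:00, 18:30-19:00 (add 9h to convert from UTC-9).
Arjun in UTC: 12:15-14:00, 17:15-18:45 (subtract 5h to convert from UTC+5).
Ravi in UTC: 12:15-15:00, 17:45-19:00.
Zara ∩ Arjun: 12:15-14:00, 18:30-18:45.
Zara ∩ Arjun ∩ Ravi: 12:15-14:00, 18:30-18:45.
The first common window of at least 90 minutes is 12:15-14:00, so the earliest start is 12:15.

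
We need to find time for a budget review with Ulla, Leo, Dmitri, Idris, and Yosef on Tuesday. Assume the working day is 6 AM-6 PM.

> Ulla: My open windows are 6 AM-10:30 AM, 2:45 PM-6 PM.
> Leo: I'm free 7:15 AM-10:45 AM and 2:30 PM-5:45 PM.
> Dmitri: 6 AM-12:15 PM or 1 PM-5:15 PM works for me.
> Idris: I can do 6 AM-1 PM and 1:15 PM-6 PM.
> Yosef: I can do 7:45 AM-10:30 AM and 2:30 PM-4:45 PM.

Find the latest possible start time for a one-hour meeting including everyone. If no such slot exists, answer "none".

Ulla ∩ Leo: 07:15-10:30, 14:45-17:45.
Ulla ∩ Leo ∩ Dmitri: 07:15-10:30, 14:45-17:15.
Ulla ∩ Leo ∩ Dmitri ∩ Idris: 07:15-10:30, 14:45-17:15.
Ulla ∩ Leo ∩ Dmitri ∩ Idris ∩ Yosef: 07:45-10:30, 14:45-16:45.
So the common availability across everyone is 07:45-10:30, 14:45-16:45.
The last common window of at least 60 minutes is 14:45-16:45; a 60-minute meeting can start as late as 15:45 and still end by 16:45.

15:45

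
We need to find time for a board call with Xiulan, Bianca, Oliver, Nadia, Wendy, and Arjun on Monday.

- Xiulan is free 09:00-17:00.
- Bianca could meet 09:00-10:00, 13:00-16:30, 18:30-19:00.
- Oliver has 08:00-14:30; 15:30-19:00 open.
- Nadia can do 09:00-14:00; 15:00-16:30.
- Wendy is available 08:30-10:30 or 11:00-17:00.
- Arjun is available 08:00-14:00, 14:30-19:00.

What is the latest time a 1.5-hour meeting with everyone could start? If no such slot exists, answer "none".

none

Xiulan ∩ Bianca: 09:00-10:00, 13:00-16:30.
Xiulan ∩ Bianca ∩ Oliver: 09:00-10:00, 13:00-14:30, 15:30-16:30.
Xiulan ∩ Bianca ∩ Oliver ∩ Nadia: 09:00-10:00, 13:00-14:00, 15:30-16:30.
Xiulan ∩ Bianca ∩ Oliver ∩ Nadia ∩ Wendy: 09:00-10:00, 13:00-14:00, 15:30-16:30.
Xiulan ∩ Bianca ∩ Oliver ∩ Nadia ∩ Wendy ∩ Arjun: 09:00-10:00, 13:00-14:00, 15:30-16:30.
No common window is at least 90 minutes long.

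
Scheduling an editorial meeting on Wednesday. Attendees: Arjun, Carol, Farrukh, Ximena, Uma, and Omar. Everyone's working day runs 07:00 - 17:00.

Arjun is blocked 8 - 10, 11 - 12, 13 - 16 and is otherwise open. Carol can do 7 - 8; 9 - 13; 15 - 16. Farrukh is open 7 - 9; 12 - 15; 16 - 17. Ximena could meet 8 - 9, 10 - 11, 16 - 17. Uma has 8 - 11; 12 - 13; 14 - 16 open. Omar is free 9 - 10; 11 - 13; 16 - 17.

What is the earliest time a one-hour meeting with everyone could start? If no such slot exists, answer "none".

none

Arjun free: 07:00-08:00, 10:00-11:00, 12:00-13:00, 16:00-17:00 (invert busy blocks within the working day).
Carol free: 07:00-08:00, 09:00-13:00, 15:00-16:00.
Farrukh free: 07:00-09:00, 12:00-15:00, 16:00-17:00.
Ximena free: 08:00-09:00, 10:00-11:00, 16:00-17:00.
Uma free: 08:00-11:00, 12:00-13:00, 14:00-16:00.
Omar free: 09:00-10:00, 11:00-13:00, 16:00-17:00.
Arjun ∩ Carol: 07:00-08:00, 10:00-11:00, 12:00-13:00.
Arjun ∩ Carol ∩ Farrukh: 07:00-08:00, 12:00-13:00.
Arjun ∩ Carol ∩ Farrukh ∩ Ximena: ∅.
Arjun ∩ Carol ∩ Farrukh ∩ Ximena ∩ Uma: ∅.
Arjun ∩ Carol ∩ Farrukh ∩ Ximena ∩ Uma ∩ Omar: ∅.
There is no time when everyone is free.
No common window is at least 60 minutes long.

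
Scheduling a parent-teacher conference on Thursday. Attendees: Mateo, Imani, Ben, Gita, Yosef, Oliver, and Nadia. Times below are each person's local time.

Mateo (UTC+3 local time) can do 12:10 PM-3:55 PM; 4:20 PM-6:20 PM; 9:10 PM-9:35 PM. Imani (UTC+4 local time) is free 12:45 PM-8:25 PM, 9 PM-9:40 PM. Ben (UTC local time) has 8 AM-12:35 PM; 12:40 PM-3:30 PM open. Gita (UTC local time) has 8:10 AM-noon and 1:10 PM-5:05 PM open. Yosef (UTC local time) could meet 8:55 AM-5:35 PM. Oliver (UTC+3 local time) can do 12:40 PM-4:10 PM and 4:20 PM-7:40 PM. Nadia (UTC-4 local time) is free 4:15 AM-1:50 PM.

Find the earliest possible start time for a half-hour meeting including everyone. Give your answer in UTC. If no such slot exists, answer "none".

Mateo in UTC: 09:10-12:55, 13:20-15:20, 18:10-18:35 (subtract 3h to convert from UTC+3).
Imani in UTC: 08:45-16:25, 17:00-17:40 (subtract 4h to convert from UTC+4).
Ben in UTC: 08:00-12:35, 12:40-15:30.
Gita in UTC: 08:10-12:00, 13:10-17:05.
Yosef in UTC: 08:55-17:35.
Oliver in UTC: 09:40-13:10, 13:20-16:40 (subtract 3h to convert from UTC+3).
Nadia in UTC: 08:15-17:50 (add 4h to convert from UTC-4).
Mateo ∩ Imani: 09:10-12:55, 13:20-15:20.
Mateo ∩ Imani ∩ Ben: 09:10-12:35, 12:40-12:55, 13:20-15:20.
Mateo ∩ Imani ∩ Ben ∩ Gita: 09:10-12:00, 13:20-15:20.
Mateo ∩ Imani ∩ Ben ∩ Gita ∩ Yosef: 09:10-12:00, 13:20-15:20.
Mateo ∩ Imani ∩ Ben ∩ Gita ∩ Yosef ∩ Oliver: 09:40-12:00, 13:20-15:20.
Mateo ∩ Imani ∩ Ben ∩ Gita ∩ Yosef ∩ Oliver ∩ Nadia: 09:40-12:00, 13:20-15:20.
Those are the intersection windows.
The first common window of at least 30 minutes is 09:40-12:00, so the earliest start is 09:40.

09:40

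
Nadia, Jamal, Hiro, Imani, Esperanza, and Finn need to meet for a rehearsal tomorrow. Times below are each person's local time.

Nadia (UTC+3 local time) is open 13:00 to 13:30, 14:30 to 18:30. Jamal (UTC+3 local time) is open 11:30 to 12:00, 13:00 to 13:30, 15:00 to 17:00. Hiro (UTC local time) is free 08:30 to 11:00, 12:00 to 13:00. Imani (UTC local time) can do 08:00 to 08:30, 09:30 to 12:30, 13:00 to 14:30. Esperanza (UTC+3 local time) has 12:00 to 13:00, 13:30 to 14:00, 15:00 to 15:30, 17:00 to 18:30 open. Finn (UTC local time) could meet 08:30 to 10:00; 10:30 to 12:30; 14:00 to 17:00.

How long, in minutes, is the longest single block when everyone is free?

Nadia in UTC: 10:00-10:30, 11:30-15:30 (subtract 3h to convert from UTC+3).
Jamal in UTC: 08:30-09:00, 10:00-10:30, 12:00-14:00 (subtract 3h to convert from UTC+3).
Hiro in UTC: 08:30-11:00, 12:00-13:00.
Imani in UTC: 08:00-08:30, 09:30-12:30, 13:00-14:30.
Esperanza in UTC: 09:00-10:00, 10:30-11:00, 12:00-12:30, 14:00-15:30 (subtract 3h to convert from UTC+3).
Finn in UTC: 08:30-10:00, 10:30-12:30, 14:00-17:00.
Nadia ∩ Jamal: 10:00-10:30, 12:00-14:00.
Nadia ∩ Jamal ∩ Hiro: 10:00-10:30, 12:00-13:00.
Nadia ∩ Jamal ∩ Hiro ∩ Imani: 10:00-10:30, 12:00-12:30.
Nadia ∩ Jamal ∩ Hiro ∩ Imani ∩ Esperanza: 12:00-12:30.
Nadia ∩ Jamal ∩ Hiro ∩ Imani ∩ Esperanza ∩ Finn: 12:00-12:30.
Those are the intersection windows.
The longest is 12:00-12:30 at 30 minutes.

30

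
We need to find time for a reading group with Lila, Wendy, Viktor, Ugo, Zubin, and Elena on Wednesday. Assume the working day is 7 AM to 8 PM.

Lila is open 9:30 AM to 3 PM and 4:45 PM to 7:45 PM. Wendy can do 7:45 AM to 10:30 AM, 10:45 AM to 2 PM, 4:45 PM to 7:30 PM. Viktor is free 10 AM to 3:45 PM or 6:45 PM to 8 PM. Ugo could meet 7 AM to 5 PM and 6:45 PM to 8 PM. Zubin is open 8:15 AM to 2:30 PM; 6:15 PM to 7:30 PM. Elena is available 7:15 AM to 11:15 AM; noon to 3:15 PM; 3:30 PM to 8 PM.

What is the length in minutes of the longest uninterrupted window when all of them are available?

120

Lila ∩ Wendy: 09:30-10:30, 10:45-14:00, 16:45-19:30.
Lila ∩ Wendy ∩ Viktor: 10:00-10:30, 10:45-14:00, 18:45-19:30.
Lila ∩ Wendy ∩ Viktor ∩ Ugo: 10:00-10:30, 10:45-14:00, 18:45-19:30.
Lila ∩ Wendy ∩ Viktor ∩ Ugo ∩ Zubin: 10:00-10:30, 10:45-14:00, 18:45-19:30.
Lila ∩ Wendy ∩ Viktor ∩ Ugo ∩ Zubin ∩ Elena: 10:00-10:30, 10:45-11:15, 12:00-14:00, 18:45-19:30.
The longest is 12:00-14:00 at 120 minutes.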